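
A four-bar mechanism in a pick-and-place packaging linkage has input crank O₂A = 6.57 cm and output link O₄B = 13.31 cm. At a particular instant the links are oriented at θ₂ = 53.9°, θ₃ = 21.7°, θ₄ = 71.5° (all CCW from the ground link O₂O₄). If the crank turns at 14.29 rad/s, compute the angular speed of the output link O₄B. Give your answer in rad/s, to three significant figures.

ω₂ = 14.29 rad/s
Differentiating the loop-closure r₂e^{iθ₂}+r₃e^{iθ₃}=r₁+r₄e^{iθ₄} gives r₂ω₂e^{iθ₂}+r₃ω₃e^{iθ₃}=r₄ω₄e^{iθ₄}.
Eliminating the other unknown: ω₄ = r₂ω₂ sin(θ₂−θ₃) / [r₄ sin(θ₄−θ₃)].
Numerator sine = +0.53288; denominator sine = +0.76380.
Result = 0.0657·14.29·(+0.53288) / (0.1331·(+0.76380)) = +4.9212 rad/s; magnitude 4.9212 rad/s.

4.92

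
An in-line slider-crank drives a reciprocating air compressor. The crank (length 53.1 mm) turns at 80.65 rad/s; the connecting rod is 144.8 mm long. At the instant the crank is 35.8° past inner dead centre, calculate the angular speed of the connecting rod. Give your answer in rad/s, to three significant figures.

ω = 80.65 rad/s
The rod makes angle φ with the slider axis where L sinφ = r sinθ; differentiating, L cosφ·φ̇ = r ω cosθ.
L cosφ = √(L² − r² sin²θ) = 0.14143 m.
|ω_rod| = r ω |cosθ| / √(L² − r² sin²θ) = 0.0531·80.65·0.81106/0.14143 = 24.559 rad/s.

24.6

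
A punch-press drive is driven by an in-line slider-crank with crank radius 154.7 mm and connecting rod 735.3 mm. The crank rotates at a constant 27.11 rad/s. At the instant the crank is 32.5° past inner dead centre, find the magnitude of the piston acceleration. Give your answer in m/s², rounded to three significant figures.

ω = 27.11 rad/s
x(θ) = r cosθ + √(L² − r² sin²θ); with ω constant, a = ω²·d²x/dθ².
d²x/dθ² = −r cosθ − r²(cos2θ)/√u − r⁴ sin²2θ/(4u^{3/2}),  u = L² − r² sin²θ = 0.533757 m².
Substituting r = 0.1547 m, L = 0.7353 m, θ = 32.5°: d²x/dθ² = -0.14462 m.
a = ω²·d²x/dθ² = (27.11)²·(-0.14462) = -106.29 m/s²;  |a| = 106.29 m/s².

106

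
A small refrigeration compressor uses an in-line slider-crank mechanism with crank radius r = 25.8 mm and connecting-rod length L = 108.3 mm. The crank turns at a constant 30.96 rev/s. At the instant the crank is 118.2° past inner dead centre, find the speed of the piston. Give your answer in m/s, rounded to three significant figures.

ω = 2π·31 = 194.5 rad/s
For an in-line slider-crank, x = r cosθ + √(L² − r² sin²θ), so v = −rω sinθ·[1 + r cosθ/√(L² − r² sin²θ)].
With r = 0.0258 m, L = 0.1083 m, θ = 118.2°: √(L² − r² sin²θ) = 0.10589 m.
v = −0.0258·194.5·0.88130·[1 + 0.0258·-0.47255/0.10589] = -3.9138 m/s.
|v| = 3.9138 m/s.

3.91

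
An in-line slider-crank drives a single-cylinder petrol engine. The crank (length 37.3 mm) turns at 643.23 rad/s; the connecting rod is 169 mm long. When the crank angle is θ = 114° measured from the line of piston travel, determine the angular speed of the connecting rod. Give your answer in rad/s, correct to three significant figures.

59.0

ω = 643.2 rad/s
The rod makes angle φ with the slider axis where L sinφ = r sinθ; differentiating, L cosφ·φ̇ = r ω cosθ.
L cosφ = √(L² − r² sin²θ) = 0.16553 m.
|ω_rod| = r ω |cosθ| / √(L² − r² sin²θ) = 0.0373·643.2·0.40674/0.16553 = 58.954 rad/s.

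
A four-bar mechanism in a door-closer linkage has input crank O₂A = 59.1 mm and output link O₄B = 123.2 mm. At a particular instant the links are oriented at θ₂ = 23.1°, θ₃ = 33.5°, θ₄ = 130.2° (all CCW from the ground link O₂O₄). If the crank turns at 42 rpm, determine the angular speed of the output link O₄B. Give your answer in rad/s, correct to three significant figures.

ω₂ = 4.398 rad/s (from 42 rpm).
Differentiating the loop-closure r₂e^{iθ₂}+r₃e^{iθ₃}=r₁+r₄e^{iθ₄} gives r₂ω₂e^{iθ₂}+r₃ω₃e^{iθ₃}=r₄ω₄e^{iθ₄}.
Eliminating the other unknown: ω₄ = r₂ω₂ sin(θ₂−θ₃) / [r₄ sin(θ₄−θ₃)].
Numerator sine = -0.18052; denominator sine = +0.99317.
Result = 0.0591·4.398·(-0.18052) / (0.1232·(+0.99317)) = -0.38349 rad/s; magnitude 0.38349 rad/s.

0.383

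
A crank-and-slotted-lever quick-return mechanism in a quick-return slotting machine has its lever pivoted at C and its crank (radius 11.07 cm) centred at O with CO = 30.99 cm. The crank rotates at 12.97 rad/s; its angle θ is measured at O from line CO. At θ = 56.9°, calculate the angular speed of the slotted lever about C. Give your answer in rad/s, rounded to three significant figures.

2.76

ω = 12.97 rad/s
Crank pin A relative to C: A = (d + r cosθ, r sinθ); lever angle φ = atan2(r sinθ, d + r cosθ).
Differentiating tanφ: φ̇ = rω(d cosθ + r)/(d² + r² + 2dr cosθ).
d² + r² + 2dr cosθ = |CA|² = 0.145762 m²;  d cosθ + r = +0.27994 m.
|ω_lever| = |0.1107·12.97·+0.27994| / 0.145762 = 2.7574 rad/s.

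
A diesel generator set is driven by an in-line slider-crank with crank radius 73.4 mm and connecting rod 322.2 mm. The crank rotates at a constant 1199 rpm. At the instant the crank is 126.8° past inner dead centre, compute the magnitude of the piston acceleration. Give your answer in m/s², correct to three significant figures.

ω = 2π·1199/60 = 125.6 rad/s
x(θ) = r cosθ + √(L² − r² sin²θ); with ω constant, a = ω²·d²x/dθ².
d²x/dθ² = −r cosθ − r²(cos2θ)/√u − r⁴ sin²2θ/(4u^{3/2}),  u = L² − r² sin²θ = 0.100358 m².
Substituting r = 0.0734 m, L = 0.3222 m, θ = 126.8°: d²x/dθ² = +0.04856 m.
a = ω²·d²x/dθ² = (125.6)²·(+0.04856) = +765.55 m/s²;  |a| = 765.55 m/s².

766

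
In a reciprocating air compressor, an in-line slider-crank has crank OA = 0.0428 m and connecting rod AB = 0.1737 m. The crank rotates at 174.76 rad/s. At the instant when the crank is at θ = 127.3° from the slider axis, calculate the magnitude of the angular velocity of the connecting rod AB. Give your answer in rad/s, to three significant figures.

ω = 174.8 rad/s
The rod makes angle φ with the slider axis where L sinφ = r sinθ; differentiating, L cosφ·φ̇ = r ω cosθ.
L cosφ = √(L² − r² sin²θ) = 0.17033 m.
|ω_rod| = r ω |cosθ| / √(L² − r² sin²θ) = 0.0428·174.8·0.60599/0.17033 = 26.611 rad/s.

26.6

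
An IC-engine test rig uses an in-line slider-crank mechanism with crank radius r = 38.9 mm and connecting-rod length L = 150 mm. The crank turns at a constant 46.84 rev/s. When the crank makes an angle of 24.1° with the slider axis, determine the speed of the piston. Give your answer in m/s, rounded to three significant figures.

5.79

ω = 2π·46.8 = 294.3 rad/s
For an in-line slider-crank, x = r cosθ + √(L² − r² sin²θ), so v = −rω sinθ·[1 + r cosθ/√(L² − r² sin²θ)].
With r = 0.0389 m, L = 0.15 m, θ = 24.1°: √(L² − r² sin²θ) = 0.14916 m.
v = −0.0389·294.3·0.40833·[1 + 0.0389·0.91283/0.14916] = -5.7876 m/s.
|v| = 5.7876 m/s.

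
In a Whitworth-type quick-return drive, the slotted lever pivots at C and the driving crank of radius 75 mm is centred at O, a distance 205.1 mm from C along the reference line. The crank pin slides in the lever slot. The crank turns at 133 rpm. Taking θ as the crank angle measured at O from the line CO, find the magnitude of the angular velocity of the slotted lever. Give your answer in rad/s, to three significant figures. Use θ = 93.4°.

ω = 13.93 rad/s (from 133 rpm).
Crank pin A relative to C: A = (d + r cosθ, r sinθ); lever angle φ = atan2(r sinθ, d + r cosθ).
Differentiating tanφ: φ̇ = rω(d cosθ + r)/(d² + r² + 2dr cosθ).
d² + r² + 2dr cosθ = |CA|² = 0.0458664 m²;  d cosθ + r = +0.062836 m.
|ω_lever| = |0.075·13.93·+0.062836| / 0.0458664 = 1.4311 rad/s.

1.43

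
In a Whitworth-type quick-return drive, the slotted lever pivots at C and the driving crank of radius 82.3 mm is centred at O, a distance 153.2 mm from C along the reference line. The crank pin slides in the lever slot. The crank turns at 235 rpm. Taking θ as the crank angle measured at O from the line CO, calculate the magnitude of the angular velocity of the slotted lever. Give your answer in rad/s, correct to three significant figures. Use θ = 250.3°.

ω = 24.61 rad/s (from 235 rpm).
Crank pin A relative to C: A = (d + r cosθ, r sinθ); lever angle φ = atan2(r sinθ, d + r cosθ).
Differentiating tanφ: φ̇ = rω(d cosθ + r)/(d² + r² + 2dr cosθ).
d² + r² + 2dr cosθ = |CA|² = 0.0217431 m²;  d cosθ + r = +0.030657 m.
|ω_lever| = |0.0823·24.61·+0.030657| / 0.0217431 = 2.8556 rad/s.

2.86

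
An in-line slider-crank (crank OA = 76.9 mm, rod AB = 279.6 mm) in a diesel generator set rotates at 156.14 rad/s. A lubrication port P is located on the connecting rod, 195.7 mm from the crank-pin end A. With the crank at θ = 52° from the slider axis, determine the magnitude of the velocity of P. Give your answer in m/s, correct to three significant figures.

10.8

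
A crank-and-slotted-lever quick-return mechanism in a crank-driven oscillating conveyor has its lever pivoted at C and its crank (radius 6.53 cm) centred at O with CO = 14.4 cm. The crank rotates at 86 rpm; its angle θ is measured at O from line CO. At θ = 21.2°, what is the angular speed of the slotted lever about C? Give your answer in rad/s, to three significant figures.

2.76

ω = 9.006 rad/s (from 86 rpm).
Crank pin A relative to C: A = (d + r cosθ, r sinθ); lever angle φ = atan2(r sinθ, d + r cosθ).
Differentiating tanφ: φ̇ = rω(d cosθ + r)/(d² + r² + 2dr cosθ).
d² + r² + 2dr cosθ = |CA|² = 0.0425337 m²;  d cosθ + r = +0.19955 m.
|ω_lever| = |0.0653·9.006·+0.19955| / 0.0425337 = 2.7591 rad/s.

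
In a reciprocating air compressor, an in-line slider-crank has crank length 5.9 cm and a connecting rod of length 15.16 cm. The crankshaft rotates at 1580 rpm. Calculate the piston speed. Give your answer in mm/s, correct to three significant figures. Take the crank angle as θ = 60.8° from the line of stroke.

10200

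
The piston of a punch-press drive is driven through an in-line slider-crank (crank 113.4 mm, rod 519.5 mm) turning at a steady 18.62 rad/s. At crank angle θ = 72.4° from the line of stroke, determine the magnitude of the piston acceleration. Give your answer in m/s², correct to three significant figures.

4.75

ω = 18.62 rad/s
x(θ) = r cosθ + √(L² − r² sin²θ); with ω constant, a = ω²·d²x/dθ².
d²x/dθ² = −r cosθ − r²(cos2θ)/√u − r⁴ sin²2θ/(4u^{3/2}),  u = L² − r² sin²θ = 0.258196 m².
Substituting r = 0.1134 m, L = 0.5195 m, θ = 72.4°: d²x/dθ² = -0.013713 m.
a = ω²·d²x/dθ² = (18.62)²·(-0.013713) = -4.7545 m/s²;  |a| = 4.7545 m/s².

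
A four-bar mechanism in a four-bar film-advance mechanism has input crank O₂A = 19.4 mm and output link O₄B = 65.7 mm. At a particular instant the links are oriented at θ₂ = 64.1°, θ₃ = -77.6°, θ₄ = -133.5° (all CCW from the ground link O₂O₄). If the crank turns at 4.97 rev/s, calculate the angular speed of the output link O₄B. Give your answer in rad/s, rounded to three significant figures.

6.90

ω₂ = 31.23 rad/s (from 4.97 rev/s).
Differentiating the loop-closure r₂e^{iθ₂}+r₃e^{iθ₃}=r₁+r₄e^{iθ₄} gives r₂ω₂e^{iθ₂}+r₃ω₃e^{iθ₃}=r₄ω₄e^{iθ₄}.
Eliminating the other unknown: ω₄ = r₂ω₂ sin(θ₂−θ₃) / [r₄ sin(θ₄−θ₃)].
Numerator sine = +0.61978; denominator sine = -0.82806.
Result = 0.0194·31.23·(+0.61978) / (0.0657·(-0.82806)) = -6.9016 rad/s; magnitude 6.9016 rad/s.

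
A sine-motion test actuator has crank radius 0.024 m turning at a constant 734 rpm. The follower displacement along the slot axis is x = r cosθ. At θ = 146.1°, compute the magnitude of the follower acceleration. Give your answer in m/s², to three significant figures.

ω = 76.86 rad/s (from 734 rpm).
x = r cosθ ⇒ ẍ = −rω² cosθ (ω constant).
|a| = rω²|cosθ| = 0.024·(76.86)²·|cos 146.1°| = 117.69 m/s².

118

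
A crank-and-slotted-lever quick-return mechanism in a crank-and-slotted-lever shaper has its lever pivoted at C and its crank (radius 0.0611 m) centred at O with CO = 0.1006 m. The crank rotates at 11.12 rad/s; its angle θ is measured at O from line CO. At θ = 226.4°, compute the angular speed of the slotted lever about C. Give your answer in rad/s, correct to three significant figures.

ω = 11.12 rad/s
Crank pin A relative to C: A = (d + r cosθ, r sinθ); lever angle φ = atan2(r sinθ, d + r cosθ).
Differentiating tanφ: φ̇ = rω(d cosθ + r)/(d² + r² + 2dr cosθ).
d² + r² + 2dr cosθ = |CA|² = 0.00537586 m²;  d cosθ + r = -0.0082757 m.
|ω_lever| = |0.0611·11.12·-0.0082757| / 0.00537586 = 1.0459 rad/s.

1.05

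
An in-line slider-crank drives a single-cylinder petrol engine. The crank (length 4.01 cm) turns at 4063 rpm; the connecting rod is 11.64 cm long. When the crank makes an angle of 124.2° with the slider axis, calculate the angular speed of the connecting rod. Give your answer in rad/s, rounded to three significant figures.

ω = 425.5 rad/s (converted from 4063 rpm).
The rod makes angle φ with the slider axis where L sinφ = r sinθ; differentiating, L cosφ·φ̇ = r ω cosθ.
L cosφ = √(L² − r² sin²θ) = 0.11158 m.
|ω_rod| = r ω |cosθ| / √(L² − r² sin²θ) = 0.0401·425.5·0.56208/0.11158 = 85.952 rad/s.

86.0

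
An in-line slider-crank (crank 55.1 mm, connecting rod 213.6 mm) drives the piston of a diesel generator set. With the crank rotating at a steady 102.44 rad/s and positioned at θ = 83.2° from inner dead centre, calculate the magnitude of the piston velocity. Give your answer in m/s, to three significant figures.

5.78

ω = 102.4 rad/s
For an in-line slider-crank, x = r cosθ + √(L² − r² sin²θ), so v = −rω sinθ·[1 + r cosθ/√(L² − r² sin²θ)].
With r = 0.0551 m, L = 0.2136 m, θ = 83.2°: √(L² − r² sin²θ) = 0.20647 m.
v = −0.0551·102.4·0.99297·[1 + 0.0551·0.11840/0.20647] = -5.7818 m/s.
|v| = 5.7818 m/s.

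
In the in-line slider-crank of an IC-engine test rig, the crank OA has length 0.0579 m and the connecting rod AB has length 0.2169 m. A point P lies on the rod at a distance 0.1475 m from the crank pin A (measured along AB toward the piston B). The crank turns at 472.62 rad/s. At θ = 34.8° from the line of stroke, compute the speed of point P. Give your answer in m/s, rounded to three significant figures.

19.4

ω = 472.6 rad/s.  Crank-pin speed |V_A| = rω = 27.365 m/s, perpendicular to OA.
Rod angle: sinφ = −(r/L) sinθ ⇒ φ = -8.763°; ω_rod = −rω cosθ/√(L²−r²sin²θ) = -104.82 rad/s.
V_P = V_A + ω_rod × AP, with AP = 0.1475 m along the rod.
Components: V_Px = −rω sinθ − a·ω_rod·sinφ = -17.973 m/s;  V_Py = rω cosθ + a·ω_rod·cosφ = +7.1897 m/s.
|V_P| = √(V_Px² + V_Py²) = 19.358 m/s.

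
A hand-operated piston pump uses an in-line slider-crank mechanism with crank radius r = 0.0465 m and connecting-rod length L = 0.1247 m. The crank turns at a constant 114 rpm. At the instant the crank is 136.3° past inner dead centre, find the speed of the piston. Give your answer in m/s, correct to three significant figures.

ω = 2π·114/60 = 11.94 rad/s
For an in-line slider-crank, x = r cosθ + √(L² − r² sin²θ), so v = −rω sinθ·[1 + r cosθ/√(L² − r² sin²θ)].
With r = 0.0465 m, L = 0.1247 m, θ = 136.3°: √(L² − r² sin²θ) = 0.12049 m.
v = −0.0465·11.94·0.69088·[1 + 0.0465·-0.72297/0.12049] = -0.27652 m/s.
|v| = 0.27652 m/s.

0.277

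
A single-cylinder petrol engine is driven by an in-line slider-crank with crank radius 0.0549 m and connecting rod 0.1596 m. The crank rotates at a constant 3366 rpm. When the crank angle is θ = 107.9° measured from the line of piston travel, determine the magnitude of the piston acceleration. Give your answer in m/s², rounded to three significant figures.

ω = 2π·3366/60 = 352.5 rad/s
x(θ) = r cosθ + √(L² − r² sin²θ); with ω constant, a = ω²·d²x/dθ².
d²x/dθ² = −r cosθ − r²(cos2θ)/√u − r⁴ sin²2θ/(4u^{3/2}),  u = L² − r² sin²θ = 0.0227429 m².
Substituting r = 0.0549 m, L = 0.1596 m, θ = 107.9°: d²x/dθ² = +0.032857 m.
a = ω²·d²x/dθ² = (352.5)²·(+0.032857) = +4082.4 m/s²;  |a| = 4082.4 m/s².

4080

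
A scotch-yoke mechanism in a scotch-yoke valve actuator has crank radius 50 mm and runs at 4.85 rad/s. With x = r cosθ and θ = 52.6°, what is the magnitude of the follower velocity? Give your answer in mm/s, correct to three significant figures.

193

ω = 4.85 rad/s
x = r cosθ ⇒ ẋ = −rω sinθ.
|v| = rω|sinθ| = 0.05·4.85·|sin 52.6°| = 0.19265 m/s = 192.65 mm/s.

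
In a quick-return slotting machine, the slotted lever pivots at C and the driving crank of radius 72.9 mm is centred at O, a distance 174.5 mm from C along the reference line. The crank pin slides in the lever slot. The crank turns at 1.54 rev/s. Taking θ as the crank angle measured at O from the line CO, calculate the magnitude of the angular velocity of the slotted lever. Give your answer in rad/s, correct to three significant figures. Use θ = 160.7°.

5.51

ω = 9.676 rad/s (from 1.54 rev/s).
Crank pin A relative to C: A = (d + r cosθ, r sinθ); lever angle φ = atan2(r sinθ, d + r cosθ).
Differentiating tanφ: φ̇ = rω(d cosθ + r)/(d² + r² + 2dr cosθ).
d² + r² + 2dr cosθ = |CA|² = 0.0117524 m²;  d cosθ + r = -0.091793 m.
|ω_lever| = |0.0729·9.676·-0.091793| / 0.0117524 = 5.5095 rad/s.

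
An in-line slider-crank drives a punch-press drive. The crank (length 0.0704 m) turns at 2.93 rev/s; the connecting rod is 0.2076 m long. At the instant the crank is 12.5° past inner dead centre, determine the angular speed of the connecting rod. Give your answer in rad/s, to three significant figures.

6.11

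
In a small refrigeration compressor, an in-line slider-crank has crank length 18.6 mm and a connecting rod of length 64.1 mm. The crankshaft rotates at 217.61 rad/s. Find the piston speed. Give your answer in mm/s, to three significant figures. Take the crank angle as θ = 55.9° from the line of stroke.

ω = 217.6 rad/s
For an in-line slider-crank, x = r cosθ + √(L² − r² sin²θ), so v = −rω sinθ·[1 + r cosθ/√(L² − r² sin²θ)].
With r = 0.0186 m, L = 0.0641 m, θ = 55.9°: √(L² − r² sin²θ) = 0.062222 m.
v = −0.0186·217.6·0.82806·[1 + 0.0186·0.56064/0.062222] = -3.9133 m/s.
|v| = 3.9133 m/s = 3913.3 mm/s.

3910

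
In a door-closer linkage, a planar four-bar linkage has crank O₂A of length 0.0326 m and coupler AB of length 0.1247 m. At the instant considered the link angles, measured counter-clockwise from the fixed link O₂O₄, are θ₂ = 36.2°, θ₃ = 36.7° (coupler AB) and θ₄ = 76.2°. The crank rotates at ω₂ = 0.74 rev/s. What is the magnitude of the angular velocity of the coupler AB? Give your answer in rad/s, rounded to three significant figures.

1.23

ω₂ = 4.65 rad/s (from 0.74 rev/s).
Differentiating the loop-closure r₂e^{iθ₂}+r₃e^{iθ₃}=r₁+r₄e^{iθ₄} gives r₂ω₂e^{iθ₂}+r₃ω₃e^{iθ₃}=r₄ω₄e^{iθ₄}.
Eliminating the other unknown: ω₃ = r₂ω₂ sin(θ₄−θ₂) / [r₃ sin(θ₃−θ₄)].
Numerator sine = +0.64279; denominator sine = -0.63608.
Result = 0.0326·4.65·(+0.64279) / (0.1247·(-0.63608)) = -1.2283 rad/s; magnitude 1.2283 rad/s.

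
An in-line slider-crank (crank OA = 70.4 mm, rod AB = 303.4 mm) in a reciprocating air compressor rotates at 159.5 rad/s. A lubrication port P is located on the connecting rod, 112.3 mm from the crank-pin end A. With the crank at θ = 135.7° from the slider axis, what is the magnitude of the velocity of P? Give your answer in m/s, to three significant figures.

8.93

ω = 159.5 rad/s.  Crank-pin speed |V_A| = rω = 11.229 m/s, perpendicular to OA.
Rod angle: sinφ = −(r/L) sinθ ⇒ φ = -9.326°; ω_rod = −rω cosθ/√(L²−r²sin²θ) = +26.843 rad/s.
V_P = V_A + ω_rod × AP, with AP = 0.1123 m along the rod.
Components: V_Px = −rω sinθ − a·ω_rod·sinφ = -7.3539 m/s;  V_Py = rω cosθ + a·ω_rod·cosφ = -5.0618 m/s.
|V_P| = √(V_Px² + V_Py²) = 8.9275 m/s.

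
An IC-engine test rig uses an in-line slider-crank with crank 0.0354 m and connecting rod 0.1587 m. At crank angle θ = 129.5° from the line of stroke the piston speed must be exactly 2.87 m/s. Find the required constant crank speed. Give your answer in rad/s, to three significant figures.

123

For an in-line slider-crank, |v_piston| = rω|sinθ|·[1 + r cosθ/√(L² − r² sin²θ)].
With r = 0.0354 m, L = 0.1587 m, θ = 129.5°: the bracketed kinematic factor |dx/dθ| = 0.023381 m.
ω = v/|dx/dθ| = 2.87/0.023381 = 122.75 rad/s.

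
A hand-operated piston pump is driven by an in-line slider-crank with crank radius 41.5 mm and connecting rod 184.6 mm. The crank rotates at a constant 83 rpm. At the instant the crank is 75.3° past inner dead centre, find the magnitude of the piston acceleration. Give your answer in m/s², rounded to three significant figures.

0.169

ω = 2π·83/60 = 8.692 rad/s
x(θ) = r cosθ + √(L² − r² sin²θ); with ω constant, a = ω²·d²x/dθ².
d²x/dθ² = −r cosθ − r²(cos2θ)/√u − r⁴ sin²2θ/(4u^{3/2}),  u = L² − r² sin²θ = 0.0324658 m².
Substituting r = 0.0415 m, L = 0.1846 m, θ = 75.3°: d²x/dθ² = -0.0022341 m.
a = ω²·d²x/dθ² = (8.692)²·(-0.0022341) = -0.16878 m/s²;  |a| = 0.16878 m/s².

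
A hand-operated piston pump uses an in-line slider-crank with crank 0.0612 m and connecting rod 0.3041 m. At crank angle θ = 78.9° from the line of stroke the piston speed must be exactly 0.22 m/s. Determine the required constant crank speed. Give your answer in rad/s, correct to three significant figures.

For an in-line slider-crank, |v_piston| = rω|sinθ|·[1 + r cosθ/√(L² − r² sin²θ)].
With r = 0.0612 m, L = 0.3041 m, θ = 78.9°: the bracketed kinematic factor |dx/dθ| = 0.062429 m.
ω = v/|dx/dθ| = 0.22/0.062429 = 3.524 rad/s.

3.52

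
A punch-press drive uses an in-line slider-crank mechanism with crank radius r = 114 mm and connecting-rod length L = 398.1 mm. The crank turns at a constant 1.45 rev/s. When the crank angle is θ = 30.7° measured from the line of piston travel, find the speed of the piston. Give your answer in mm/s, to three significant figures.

ω = 2π·1.45 = 9.111 rad/s
For an in-line slider-crank, x = r cosθ + √(L² − r² sin²θ), so v = −rω sinθ·[1 + r cosθ/√(L² − r² sin²θ)].
With r = 0.114 m, L = 0.3981 m, θ = 30.7°: √(L² − r² sin²θ) = 0.39382 m.
v = −0.114·9.111·0.51054·[1 + 0.114·0.85985/0.39382] = -0.66224 m/s.
|v| = 0.66224 m/s = 662.24 mm/s.

662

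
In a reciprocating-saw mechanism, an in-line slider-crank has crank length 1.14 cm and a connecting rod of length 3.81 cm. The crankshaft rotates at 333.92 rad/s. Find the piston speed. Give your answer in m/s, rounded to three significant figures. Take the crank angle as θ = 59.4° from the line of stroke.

3.79

ω = 333.9 rad/s
For an in-line slider-crank, x = r cosθ + √(L² − r² sin²θ), so v = −rω sinθ·[1 + r cosθ/√(L² − r² sin²θ)].
With r = 0.0114 m, L = 0.0381 m, θ = 59.4°: √(L² − r² sin²θ) = 0.036815 m.
v = −0.0114·333.9·0.86074·[1 + 0.0114·0.50904/0.036815] = -3.7931 m/s.
|v| = 3.7931 m/s.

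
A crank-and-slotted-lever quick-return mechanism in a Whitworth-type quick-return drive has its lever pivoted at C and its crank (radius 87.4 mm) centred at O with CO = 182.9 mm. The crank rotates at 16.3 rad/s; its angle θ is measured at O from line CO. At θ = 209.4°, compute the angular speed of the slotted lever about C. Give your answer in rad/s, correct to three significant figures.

ω = 16.3 rad/s
Crank pin A relative to C: A = (d + r cosθ, r sinθ); lever angle φ = atan2(r sinθ, d + r cosθ).
Differentiating tanφ: φ̇ = rω(d cosθ + r)/(d² + r² + 2dr cosθ).
d² + r² + 2dr cosθ = |CA|² = 0.0132377 m²;  d cosθ + r = -0.071945 m.
|ω_lever| = |0.0874·16.3·-0.071945| / 0.0132377 = 7.7426 rad/s.

7.74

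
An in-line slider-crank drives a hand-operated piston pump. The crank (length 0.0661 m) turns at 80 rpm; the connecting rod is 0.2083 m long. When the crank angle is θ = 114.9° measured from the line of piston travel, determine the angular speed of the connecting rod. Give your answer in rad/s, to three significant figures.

1.17

ω = 8.378 rad/s (converted from 80 rpm).
The rod makes angle φ with the slider axis where L sinφ = r sinθ; differentiating, L cosφ·φ̇ = r ω cosθ.
L cosφ = √(L² − r² sin²θ) = 0.19948 m.
|ω_rod| = r ω |cosθ| / √(L² − r² sin²θ) = 0.0661·8.378·0.42104/0.19948 = 1.1688 rad/s.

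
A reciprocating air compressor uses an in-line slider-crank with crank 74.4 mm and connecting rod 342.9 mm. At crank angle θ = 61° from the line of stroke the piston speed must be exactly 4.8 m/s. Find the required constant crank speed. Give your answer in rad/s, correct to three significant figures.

66.6

For an in-line slider-crank, |v_piston| = rω|sinθ|·[1 + r cosθ/√(L² − r² sin²θ)].
With r = 0.0744 m, L = 0.3429 m, θ = 61°: the bracketed kinematic factor |dx/dθ| = 0.072043 m.
ω = v/|dx/dθ| = 4.8/0.072043 = 66.627 rad/s.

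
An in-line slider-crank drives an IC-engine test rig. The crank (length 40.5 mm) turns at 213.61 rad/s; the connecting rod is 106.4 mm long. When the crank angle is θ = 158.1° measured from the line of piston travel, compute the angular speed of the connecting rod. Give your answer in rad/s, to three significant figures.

76.2

ω = 213.6 rad/s
The rod makes angle φ with the slider axis where L sinφ = r sinθ; differentiating, L cosφ·φ̇ = r ω cosθ.
L cosφ = √(L² − r² sin²θ) = 0.10532 m.
|ω_rod| = r ω |cosθ| / √(L² − r² sin²θ) = 0.0405·213.6·0.92784/0.10532 = 76.213 rad/s.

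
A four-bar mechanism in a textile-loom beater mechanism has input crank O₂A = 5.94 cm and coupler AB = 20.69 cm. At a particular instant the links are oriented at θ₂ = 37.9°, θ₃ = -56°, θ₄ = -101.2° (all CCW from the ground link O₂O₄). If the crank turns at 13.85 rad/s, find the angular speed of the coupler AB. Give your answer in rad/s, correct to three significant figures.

ω₂ = 13.85 rad/s
Differentiating the loop-closure r₂e^{iθ₂}+r₃e^{iθ₃}=r₁+r₄e^{iθ₄} gives r₂ω₂e^{iθ₂}+r₃ω₃e^{iθ₃}=r₄ω₄e^{iθ₄}.
Eliminating the other unknown: ω₃ = r₂ω₂ sin(θ₄−θ₂) / [r₃ sin(θ₃−θ₄)].
Numerator sine = -0.65474; denominator sine = +0.70957.
Result = 0.0594·13.85·(-0.65474) / (0.2069·(+0.70957)) = -3.669 rad/s; magnitude 3.669 rad/s.

3.67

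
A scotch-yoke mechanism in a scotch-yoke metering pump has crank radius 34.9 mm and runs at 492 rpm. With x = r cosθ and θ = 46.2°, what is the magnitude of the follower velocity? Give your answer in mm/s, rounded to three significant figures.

1300

ω = 51.52 rad/s (from 492 rpm).
x = r cosθ ⇒ ẋ = −rω sinθ.
|v| = rω|sinθ| = 0.0349·51.52·|sin 46.2°| = 1.2978 m/s = 1297.8 mm/s.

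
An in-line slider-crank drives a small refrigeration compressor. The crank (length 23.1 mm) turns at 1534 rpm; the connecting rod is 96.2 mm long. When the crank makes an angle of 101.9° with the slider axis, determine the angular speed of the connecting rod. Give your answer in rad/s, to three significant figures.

ω = 160.6 rad/s (converted from 1534 rpm).
The rod makes angle φ with the slider axis where L sinφ = r sinθ; differentiating, L cosφ·φ̇ = r ω cosθ.
L cosφ = √(L² − r² sin²θ) = 0.093507 m.
|ω_rod| = r ω |cosθ| / √(L² − r² sin²θ) = 0.0231·160.6·0.20620/0.093507 = 8.1831 rad/s.

8.18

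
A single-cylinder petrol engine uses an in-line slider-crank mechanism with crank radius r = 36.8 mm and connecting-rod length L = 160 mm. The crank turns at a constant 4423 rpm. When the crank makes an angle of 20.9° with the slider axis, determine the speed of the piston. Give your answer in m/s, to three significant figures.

ω = 2π·4423/60 = 463.2 rad/s
For an in-line slider-crank, x = r cosθ + √(L² − r² sin²θ), so v = −rω sinθ·[1 + r cosθ/√(L² − r² sin²θ)].
With r = 0.0368 m, L = 0.16 m, θ = 20.9°: √(L² − r² sin²θ) = 0.15946 m.
v = −0.0368·463.2·0.35674·[1 + 0.0368·0.93420/0.15946] = -7.3915 m/s.
|v| = 7.3915 m/s.

7.39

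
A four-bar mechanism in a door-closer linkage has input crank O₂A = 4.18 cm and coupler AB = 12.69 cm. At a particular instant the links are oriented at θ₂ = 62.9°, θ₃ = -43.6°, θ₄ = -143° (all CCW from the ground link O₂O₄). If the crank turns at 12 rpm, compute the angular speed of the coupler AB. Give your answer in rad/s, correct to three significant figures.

0.183

ω₂ = 1.257 rad/s (from 12 rpm).
Differentiating the loop-closure r₂e^{iθ₂}+r₃e^{iθ₃}=r₁+r₄e^{iθ₄} gives r₂ω₂e^{iθ₂}+r₃ω₃e^{iθ₃}=r₄ω₄e^{iθ₄}.
Eliminating the other unknown: ω₃ = r₂ω₂ sin(θ₄−θ₂) / [r₃ sin(θ₃−θ₄)].
Numerator sine = +0.43680; denominator sine = +0.98657.
Result = 0.0418·1.257·(+0.43680) / (0.1269·(+0.98657)) = +0.18327 rad/s; magnitude 0.18327 rad/s.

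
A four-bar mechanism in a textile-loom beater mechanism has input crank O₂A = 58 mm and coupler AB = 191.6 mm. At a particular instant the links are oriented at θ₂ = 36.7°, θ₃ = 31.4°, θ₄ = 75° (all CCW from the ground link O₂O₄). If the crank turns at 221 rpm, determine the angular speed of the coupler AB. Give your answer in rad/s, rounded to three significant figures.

ω₂ = 23.14 rad/s (from 221 rpm).
Differentiating the loop-closure r₂e^{iθ₂}+r₃e^{iθ₃}=r₁+r₄e^{iθ₄} gives r₂ω₂e^{iθ₂}+r₃ω₃e^{iθ₃}=r₄ω₄e^{iθ₄}.
Eliminating the other unknown: ω₃ = r₂ω₂ sin(θ₄−θ₂) / [r₃ sin(θ₃−θ₄)].
Numerator sine = +0.61978; denominator sine = -0.68962.
Result = 0.058·23.14·(+0.61978) / (0.1916·(-0.68962)) = -6.2962 rad/s; magnitude 6.2962 rad/s.

6.30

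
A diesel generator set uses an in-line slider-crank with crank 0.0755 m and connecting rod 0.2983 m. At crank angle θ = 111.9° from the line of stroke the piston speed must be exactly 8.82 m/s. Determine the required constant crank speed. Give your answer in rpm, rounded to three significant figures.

1330

For an in-line slider-crank, |v_piston| = rω|sinθ|·[1 + r cosθ/√(L² − r² sin²θ)].
With r = 0.0755 m, L = 0.2983 m, θ = 111.9°: the bracketed kinematic factor |dx/dθ| = 0.063248 m.
ω = v/|dx/dθ| = 8.82/0.063248 = 139.45 rad/s.
N = 60ω/(2π) = 1331.7 rpm.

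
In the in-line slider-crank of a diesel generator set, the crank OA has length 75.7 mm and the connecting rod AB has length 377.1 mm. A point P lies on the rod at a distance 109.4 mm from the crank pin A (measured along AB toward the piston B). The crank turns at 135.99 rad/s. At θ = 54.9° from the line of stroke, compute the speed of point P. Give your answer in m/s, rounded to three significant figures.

9.67

ω = 136 rad/s.  Crank-pin speed |V_A| = rω = 10.294 m/s, perpendicular to OA.
Rod angle: sinφ = −(r/L) sinθ ⇒ φ = -9.453°; ω_rod = −rω cosθ/√(L²−r²sin²θ) = -15.913 rad/s.
V_P = V_A + ω_rod × AP, with AP = 0.1094 m along the rod.
Components: V_Px = −rω sinθ − a·ω_rod·sinφ = -8.7083 m/s;  V_Py = rω cosθ + a·ω_rod·cosφ = +4.2021 m/s.
|V_P| = √(V_Px² + V_Py²) = 9.6691 m/s.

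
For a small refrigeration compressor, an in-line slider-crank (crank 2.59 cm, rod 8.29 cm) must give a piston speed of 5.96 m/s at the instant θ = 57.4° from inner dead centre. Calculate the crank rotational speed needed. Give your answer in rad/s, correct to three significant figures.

For an in-line slider-crank, |v_piston| = rω|sinθ|·[1 + r cosθ/√(L² − r² sin²θ)].
With r = 0.0259 m, L = 0.0829 m, θ = 57.4°: the bracketed kinematic factor |dx/dθ| = 0.025627 m.
ω = v/|dx/dθ| = 5.96/0.025627 = 232.57 rad/s.

233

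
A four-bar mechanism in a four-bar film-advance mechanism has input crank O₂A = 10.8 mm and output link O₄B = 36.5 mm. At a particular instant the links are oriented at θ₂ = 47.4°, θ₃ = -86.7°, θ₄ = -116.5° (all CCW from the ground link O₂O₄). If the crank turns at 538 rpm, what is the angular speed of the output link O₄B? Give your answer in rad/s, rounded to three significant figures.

ω₂ = 56.34 rad/s (from 538 rpm).
Differentiating the loop-closure r₂e^{iθ₂}+r₃e^{iθ₃}=r₁+r₄e^{iθ₄} gives r₂ω₂e^{iθ₂}+r₃ω₃e^{iθ₃}=r₄ω₄e^{iθ₄}.
Eliminating the other unknown: ω₄ = r₂ω₂ sin(θ₂−θ₃) / [r₄ sin(θ₄−θ₃)].
Numerator sine = +0.71813; denominator sine = -0.49697.
Result = 0.0108·56.34·(+0.71813) / (0.0365·(-0.49697)) = -24.088 rad/s; magnitude 24.088 rad/s.

24.1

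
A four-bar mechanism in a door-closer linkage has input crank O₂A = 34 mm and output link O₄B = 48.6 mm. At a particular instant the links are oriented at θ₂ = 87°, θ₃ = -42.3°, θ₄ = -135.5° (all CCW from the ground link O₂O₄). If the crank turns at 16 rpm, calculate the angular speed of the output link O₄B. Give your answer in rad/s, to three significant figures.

0.908

ω₂ = 1.676 rad/s (from 16 rpm).
Differentiating the loop-closure r₂e^{iθ₂}+r₃e^{iθ₃}=r₁+r₄e^{iθ₄} gives r₂ω₂e^{iθ₂}+r₃ω₃e^{iθ₃}=r₄ω₄e^{iθ₄}.
Eliminating the other unknown: ω₄ = r₂ω₂ sin(θ₂−θ₃) / [r₄ sin(θ₄−θ₃)].
Numerator sine = +0.77384; denominator sine = -0.99844.
Result = 0.034·1.676·(+0.77384) / (0.0486·(-0.99844)) = -0.90849 rad/s; magnitude 0.90849 rad/s.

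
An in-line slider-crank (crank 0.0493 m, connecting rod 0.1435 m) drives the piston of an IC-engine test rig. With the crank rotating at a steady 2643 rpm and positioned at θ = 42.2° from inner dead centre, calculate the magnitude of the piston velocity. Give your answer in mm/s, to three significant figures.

11600

ω = 2π·2643/60 = 276.8 rad/s
For an in-line slider-crank, x = r cosθ + √(L² − r² sin²θ), so v = −rω sinθ·[1 + r cosθ/√(L² − r² sin²θ)].
With r = 0.0493 m, L = 0.1435 m, θ = 42.2°: √(L² − r² sin²θ) = 0.13963 m.
v = −0.0493·276.8·0.67172·[1 + 0.0493·0.74080/0.13963] = -11.563 m/s.
|v| = 11.563 m/s = 11563 mm/s.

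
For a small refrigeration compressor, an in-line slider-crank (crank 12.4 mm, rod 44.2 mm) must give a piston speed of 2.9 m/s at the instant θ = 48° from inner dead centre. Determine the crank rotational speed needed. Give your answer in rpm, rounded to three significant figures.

2520

For an in-line slider-crank, |v_piston| = rω|sinθ|·[1 + r cosθ/√(L² − r² sin²θ)].
With r = 0.0124 m, L = 0.0442 m, θ = 48°: the bracketed kinematic factor |dx/dθ| = 0.010984 m.
ω = v/|dx/dθ| = 2.9/0.010984 = 264.03 rad/s.
N = 60ω/(2π) = 2521.3 rpm.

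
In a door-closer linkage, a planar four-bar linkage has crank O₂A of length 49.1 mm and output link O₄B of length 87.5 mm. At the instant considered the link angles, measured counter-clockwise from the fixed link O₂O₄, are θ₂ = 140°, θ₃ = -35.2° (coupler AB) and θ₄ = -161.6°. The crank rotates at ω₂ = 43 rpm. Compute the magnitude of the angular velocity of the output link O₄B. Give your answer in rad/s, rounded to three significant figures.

0.263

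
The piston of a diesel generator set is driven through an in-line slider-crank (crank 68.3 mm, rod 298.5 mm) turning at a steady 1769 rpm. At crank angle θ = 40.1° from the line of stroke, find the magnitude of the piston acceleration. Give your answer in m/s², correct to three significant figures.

1890

ω = 2π·1769/60 = 185.2 rad/s
x(θ) = r cosθ + √(L² − r² sin²θ); with ω constant, a = ω²·d²x/dθ².
d²x/dθ² = −r cosθ − r²(cos2θ)/√u − r⁴ sin²2θ/(4u^{3/2}),  u = L² − r² sin²θ = 0.0871668 m².
Substituting r = 0.0683 m, L = 0.2985 m, θ = 40.1°: d²x/dθ² = -0.055139 m.
a = ω²·d²x/dθ² = (185.2)²·(-0.055139) = -1892.2 m/s²;  |a| = 1892.2 m/s².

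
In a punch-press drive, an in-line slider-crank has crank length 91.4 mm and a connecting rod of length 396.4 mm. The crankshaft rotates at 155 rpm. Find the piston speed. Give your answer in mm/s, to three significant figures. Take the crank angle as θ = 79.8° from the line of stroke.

1520

ω = 2π·155/60 = 16.23 rad/s
For an in-line slider-crank, x = r cosθ + √(L² − r² sin²θ), so v = −rω sinθ·[1 + r cosθ/√(L² − r² sin²θ)].
With r = 0.0914 m, L = 0.3964 m, θ = 79.8°: √(L² − r² sin²θ) = 0.38606 m.
v = −0.0914·16.23·0.98420·[1 + 0.0914·0.17708/0.38606] = -1.5213 m/s.
|v| = 1.5213 m/s = 1521.3 mm/s.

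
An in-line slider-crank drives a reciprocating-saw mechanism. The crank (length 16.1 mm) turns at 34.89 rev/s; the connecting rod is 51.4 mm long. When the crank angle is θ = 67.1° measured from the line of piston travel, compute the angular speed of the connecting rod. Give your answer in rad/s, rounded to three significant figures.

ω = 219.2 rad/s (converted from 34.89 rev/s).
The rod makes angle φ with the slider axis where L sinφ = r sinθ; differentiating, L cosφ·φ̇ = r ω cosθ.
L cosφ = √(L² − r² sin²θ) = 0.049214 m.
|ω_rod| = r ω |cosθ| / √(L² − r² sin²θ) = 0.0161·219.2·0.38912/0.049214 = 27.907 rad/s.

27.9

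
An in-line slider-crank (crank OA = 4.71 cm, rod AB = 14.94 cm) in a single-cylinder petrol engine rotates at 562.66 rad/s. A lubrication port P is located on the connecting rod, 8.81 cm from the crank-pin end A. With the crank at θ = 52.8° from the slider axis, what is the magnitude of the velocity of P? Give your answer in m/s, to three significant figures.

24.5

ω = 562.7 rad/s.  Crank-pin speed |V_A| = rω = 26.501 m/s, perpendicular to OA.
Rod angle: sinφ = −(r/L) sinθ ⇒ φ = -14.543°; ω_rod = −rω cosθ/√(L²−r²sin²θ) = -110.8 rad/s.
V_P = V_A + ω_rod × AP, with AP = 0.0881 m along the rod.
Components: V_Px = −rω sinθ − a·ω_rod·sinφ = -23.56 m/s;  V_Py = rω cosθ + a·ω_rod·cosφ = +6.5742 m/s.
|V_P| = √(V_Px² + V_Py²) = 24.46 m/s.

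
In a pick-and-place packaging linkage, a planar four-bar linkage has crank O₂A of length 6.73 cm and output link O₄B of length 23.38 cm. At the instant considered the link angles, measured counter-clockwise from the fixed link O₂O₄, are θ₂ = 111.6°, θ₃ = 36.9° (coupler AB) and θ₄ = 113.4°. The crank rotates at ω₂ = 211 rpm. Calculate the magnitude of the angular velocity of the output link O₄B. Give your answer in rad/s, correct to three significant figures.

ω₂ = 22.1 rad/s (from 211 rpm).
Differentiating the loop-closure r₂e^{iθ₂}+r₃e^{iθ₃}=r₁+r₄e^{iθ₄} gives r₂ω₂e^{iθ₂}+r₃ω₃e^{iθ₃}=r₄ω₄e^{iθ₄}.
Eliminating the other unknown: ω₄ = r₂ω₂ sin(θ₂−θ₃) / [r₄ sin(θ₄−θ₃)].
Numerator sine = +0.96456; denominator sine = +0.97237.
Result = 0.0673·22.1·(+0.96456) / (0.2338·(+0.97237)) = +6.3093 rad/s; magnitude 6.3093 rad/s.

6.31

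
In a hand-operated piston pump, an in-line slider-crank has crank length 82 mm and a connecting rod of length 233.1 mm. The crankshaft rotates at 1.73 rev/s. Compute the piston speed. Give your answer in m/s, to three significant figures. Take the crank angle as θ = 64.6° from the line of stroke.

0.933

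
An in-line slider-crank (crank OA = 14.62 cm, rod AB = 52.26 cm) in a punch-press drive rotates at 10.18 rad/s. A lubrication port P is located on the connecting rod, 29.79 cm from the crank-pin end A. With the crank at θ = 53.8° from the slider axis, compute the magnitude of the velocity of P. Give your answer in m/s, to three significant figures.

ω = 10.18 rad/s.  Crank-pin speed |V_A| = rω = 1.4883 m/s, perpendicular to OA.
Rod angle: sinφ = −(r/L) sinθ ⇒ φ = -13.047°; ω_rod = −rω cosθ/√(L²−r²sin²θ) = -1.7266 rad/s.
V_P = V_A + ω_rod × AP, with AP = 0.2979 m along the rod.
Components: V_Px = −rω sinθ − a·ω_rod·sinφ = -1.3171 m/s;  V_Py = rω cosθ + a·ω_rod·cosφ = +0.37794 m/s.
|V_P| = √(V_Px² + V_Py²) = 1.3703 m/s.

1.37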